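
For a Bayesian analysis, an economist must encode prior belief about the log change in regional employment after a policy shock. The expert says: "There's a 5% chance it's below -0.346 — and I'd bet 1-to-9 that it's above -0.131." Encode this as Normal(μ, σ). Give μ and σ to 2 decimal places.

The p-quantile of Normal(μ,σ) is μ + z_p·σ, with z_{0.05} = -1.645 and z_{0.9} = 1.282.
Eliminate σ: μ = (z₂·x₁ − z₁·x₂)/(z₂ − z₁) = (1.282·-0.346 − (-1.645)·-0.131)/2.926 = -0.23.
Then σ = (x₂ − x₁)/(z₂ − z₁) = (-0.131 − -0.346)/2.926 = 0.07.

μ = -0.23, σ = 0.07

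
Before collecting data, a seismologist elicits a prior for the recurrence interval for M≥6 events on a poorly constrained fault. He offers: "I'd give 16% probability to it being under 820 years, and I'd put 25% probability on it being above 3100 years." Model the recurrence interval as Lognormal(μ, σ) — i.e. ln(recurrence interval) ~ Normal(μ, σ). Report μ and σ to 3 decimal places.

μ ≈ 7.502, σ ≈ 0.797

If T ~ Lognormal(μ,σ) then ln T ~ Normal(μ,σ), so the p-quantile of ln T is μ + z_p·σ.
ln(820) = 6.709 and ln(3100) = 8.039; z_{0.16} = -0.9945, z_{0.75} = 0.6745.
σ = (8.039 − 6.709)/(0.6745 − (-0.9945)) = 0.797.
μ = 6.709 − (-0.9945)·0.797 = 7.502.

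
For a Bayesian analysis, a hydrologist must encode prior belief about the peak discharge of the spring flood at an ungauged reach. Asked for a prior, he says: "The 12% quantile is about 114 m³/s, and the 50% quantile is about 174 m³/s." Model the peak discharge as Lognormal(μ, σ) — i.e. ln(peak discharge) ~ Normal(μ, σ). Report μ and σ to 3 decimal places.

μ ≈ 5.159, σ ≈ 0.360

If T ~ Lognormal(μ,σ) then ln T ~ Normal(μ,σ), so the p-quantile of ln T is μ + z_p·σ.
ln(114) = 4.736 and ln(174) = 5.159; z_{0.12} = -1.175, z_{0.5} = 0.
σ = (5.159 − 4.736)/(0 − (-1.175)) = 0.360.
μ = 4.736 − (-1.175)·0.360 = 5.159.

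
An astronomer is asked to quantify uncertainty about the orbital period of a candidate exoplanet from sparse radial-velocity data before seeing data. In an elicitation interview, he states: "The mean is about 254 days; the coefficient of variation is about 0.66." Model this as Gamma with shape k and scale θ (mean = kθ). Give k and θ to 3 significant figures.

k ≈ 2.3, θ ≈ 111

For Gamma(k, scale θ): mean = kθ, variance = kθ², so CV = 1/√k.
CV = 0.66, hence k = 1/CV² = 2.3.
Then θ = mean/k = 254/2.3 = 111.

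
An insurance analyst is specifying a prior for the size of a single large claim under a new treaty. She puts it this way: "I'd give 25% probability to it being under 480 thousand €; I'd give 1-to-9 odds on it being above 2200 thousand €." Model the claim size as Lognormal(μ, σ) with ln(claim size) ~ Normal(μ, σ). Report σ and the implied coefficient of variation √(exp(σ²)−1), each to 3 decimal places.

σ ≈ 0.778, CV ≈ 0.913

If T ~ Lognormal(μ,σ) then ln T ~ Normal(μ,σ), so the p-quantile of ln T is μ + z_p·σ.
ln(480) = 6.174 and ln(2200) = 7.696; z_{0.25} = -0.6745, z_{0.9} = 1.282.
σ = (7.696 − 6.174)/(1.282 − (-0.6745)) = 0.778.
μ = 6.174 − (-0.6745)·0.778 = 6.699.
CV = √(exp(σ²)−1) = √(exp(0.6058)−1) = 0.913.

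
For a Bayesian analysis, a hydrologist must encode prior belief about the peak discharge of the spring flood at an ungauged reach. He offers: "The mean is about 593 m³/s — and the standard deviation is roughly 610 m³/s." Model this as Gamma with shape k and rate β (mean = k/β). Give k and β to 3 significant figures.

For Gamma(k, rate β): mean = k/β, variance = k/β², so CV = 1/√k.
CV = SD/mean = 610/593 = 1.029, hence k = 1/CV² = 0.945.
Then β = k/mean = 0.945/593 = 0.00159.

k ≈ 0.945, β ≈ 0.00159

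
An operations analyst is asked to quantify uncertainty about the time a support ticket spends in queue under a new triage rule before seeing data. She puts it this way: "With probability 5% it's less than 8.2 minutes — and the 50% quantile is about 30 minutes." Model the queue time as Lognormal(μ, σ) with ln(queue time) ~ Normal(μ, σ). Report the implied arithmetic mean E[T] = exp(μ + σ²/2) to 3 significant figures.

E[T] ≈ 40.9 minutes

If T ~ Lognormal(μ,σ) then ln T ~ Normal(μ,σ), so the p-quantile of ln T is μ + z_p·σ.
ln(8.2) = 2.104 and ln(30) = 3.401; z_{0.05} = -1.645, z_{0.5} = 0.
σ = (3.401 − 2.104)/(0 − (-1.645)) = 0.789.
μ = 2.104 − (-1.645)·0.789 = 3.401.
E[T] = exp(μ + σ²/2) = exp(3.401 + 0.3109) = 40.9 minutes.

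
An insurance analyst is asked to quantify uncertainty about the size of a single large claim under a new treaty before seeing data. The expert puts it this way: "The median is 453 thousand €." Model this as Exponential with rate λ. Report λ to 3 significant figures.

Exponential median = ln 2 / λ, so λ = ln 2 / 453.0 = 0.00153.

λ ≈ 0.00153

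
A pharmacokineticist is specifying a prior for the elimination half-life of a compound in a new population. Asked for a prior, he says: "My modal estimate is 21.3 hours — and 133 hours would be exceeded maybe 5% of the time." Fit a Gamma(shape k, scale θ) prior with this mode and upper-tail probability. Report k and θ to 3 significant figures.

Gamma(k,θ) with k>1 has mode (k−1)θ, so θ = 21.3/(k−1).
Need P(X < 133) = 0.95 with θ tied to k this way. Start at k = 2, θ = 21.3: P(X<133) ≈ 0.986.
Too high — lower k to spread out. Iterating converges to k ≈ 1.67.
Then θ = 21.3/(1.67−1) ≈ 31.6.

k ≈ 1.67, θ ≈ 31.6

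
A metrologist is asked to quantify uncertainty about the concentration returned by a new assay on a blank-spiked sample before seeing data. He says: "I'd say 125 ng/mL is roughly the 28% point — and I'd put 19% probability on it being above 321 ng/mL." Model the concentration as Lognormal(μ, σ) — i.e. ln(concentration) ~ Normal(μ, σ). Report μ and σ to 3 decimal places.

μ ≈ 5.205, σ ≈ 0.646

If T ~ Lognormal(μ,σ) then ln T ~ Normal(μ,σ), so the p-quantile of ln T is μ + z_p·σ.
ln(125) = 4.828 and ln(321) = 5.771; z_{0.28} = -0.5828, z_{0.81} = 0.8779.
σ = (5.771 − 4.828)/(0.8779 − (-0.5828)) = 0.646.
μ = 4.828 − (-0.5828)·0.646 = 5.205.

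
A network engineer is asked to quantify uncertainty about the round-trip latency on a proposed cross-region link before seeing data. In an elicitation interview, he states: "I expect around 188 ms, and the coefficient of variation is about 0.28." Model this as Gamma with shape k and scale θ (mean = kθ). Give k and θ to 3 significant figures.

k ≈ 12.8, θ ≈ 14.7

For Gamma(k, scale θ): mean = kθ, variance = kθ², so CV = 1/√k.
CV = 0.28, hence k = 1/CV² = 12.8.
Then θ = mean/k = 188/12.8 = 14.7.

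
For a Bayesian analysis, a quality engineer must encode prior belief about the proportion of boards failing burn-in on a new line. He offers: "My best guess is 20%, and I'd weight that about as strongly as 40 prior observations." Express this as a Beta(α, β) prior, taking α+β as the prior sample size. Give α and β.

α = 8, β = 32

Under the effective-sample-size interpretation, Beta(α, β) has prior mean α/(α+β) and prior sample size α+β.
So α+β = 40 and α/(α+β) = 0.2, giving α = 0.2·40 = 8 and β = 40 − 8 = 32.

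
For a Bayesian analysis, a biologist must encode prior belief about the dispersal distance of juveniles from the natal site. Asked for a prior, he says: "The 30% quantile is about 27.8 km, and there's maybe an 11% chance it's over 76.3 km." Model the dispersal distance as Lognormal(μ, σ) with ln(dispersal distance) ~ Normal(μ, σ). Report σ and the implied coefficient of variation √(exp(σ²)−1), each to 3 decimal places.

σ ≈ 0.577, CV ≈ 0.628

If T ~ Lognormal(μ,σ) then ln T ~ Normal(μ,σ), so the p-quantile of ln T is μ + z_p·σ.
ln(27.8) = 3.325 and ln(76.3) = 4.335; z_{0.3} = -0.5244, z_{0.89} = 1.227.
σ = (4.335 − 3.325)/(1.227 − (-0.5244)) = 0.577.
μ = 3.325 − (-0.5244)·0.577 = 3.627.
CV = √(exp(σ²)−1) = √(exp(0.3325)−1) = 0.628.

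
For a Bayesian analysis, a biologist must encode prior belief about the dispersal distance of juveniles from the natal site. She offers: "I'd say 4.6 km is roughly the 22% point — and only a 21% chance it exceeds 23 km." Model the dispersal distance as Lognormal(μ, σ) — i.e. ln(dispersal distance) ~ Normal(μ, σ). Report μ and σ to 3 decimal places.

μ ≈ 2.313, σ ≈ 1.020

If T ~ Lognormal(μ,σ) then ln T ~ Normal(μ,σ), so the p-quantile of ln T is μ + z_p·σ.
ln(4.6) = 1.526 and ln(23) = 3.135; z_{0.22} = -0.7722, z_{0.79} = 0.8064.
σ = (3.135 − 1.526)/(0.8064 − (-0.7722)) = 1.020.
μ = 1.526 − (-0.7722)·1.020 = 2.313.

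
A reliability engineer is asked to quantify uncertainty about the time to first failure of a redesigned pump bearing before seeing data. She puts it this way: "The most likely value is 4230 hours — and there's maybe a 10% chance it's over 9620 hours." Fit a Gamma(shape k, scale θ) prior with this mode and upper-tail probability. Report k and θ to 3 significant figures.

k ≈ 3.85, θ ≈ 1480

Gamma(k,θ) with k>1 has mode (k−1)θ, so θ = 4230/(k−1).
Need P(X < 9620) = 0.9 with θ tied to k this way. Start at k = 2, θ = 4230: P(X<9620) ≈ 0.663.
Too low — raise k to concentrate. Iterating converges to k ≈ 3.85.
Then θ = 4230/(3.85−1) ≈ 1480.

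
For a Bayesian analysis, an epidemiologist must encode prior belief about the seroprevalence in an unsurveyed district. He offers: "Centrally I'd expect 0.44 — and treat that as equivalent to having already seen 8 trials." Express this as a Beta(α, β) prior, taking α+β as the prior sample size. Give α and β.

Under the effective-sample-size interpretation, Beta(α, β) has prior mean α/(α+β) and prior sample size α+β.
So α+β = 8 and α/(α+β) = 0.44, giving α = 0.44·8 = 3.52 and β = 8 − 3.52 = 4.48.

α = 3.52, β = 4.48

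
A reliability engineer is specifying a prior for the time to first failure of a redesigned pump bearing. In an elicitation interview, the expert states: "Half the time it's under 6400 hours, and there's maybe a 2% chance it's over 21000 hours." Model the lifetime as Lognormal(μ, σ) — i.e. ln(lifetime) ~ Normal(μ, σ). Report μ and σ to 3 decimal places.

μ ≈ 8.764, σ ≈ 0.579

If T ~ Lognormal(μ,σ) then ln T ~ Normal(μ,σ), so the p-quantile of ln T is μ + z_p·σ.
ln(6400) = 8.764 and ln(21000) = 9.952; z_{0.5} = 0, z_{0.98} = 2.054.
σ = (9.952 − 8.764)/(2.054 − (0)) = 0.579.
μ = 8.764 − (0)·0.579 = 8.764.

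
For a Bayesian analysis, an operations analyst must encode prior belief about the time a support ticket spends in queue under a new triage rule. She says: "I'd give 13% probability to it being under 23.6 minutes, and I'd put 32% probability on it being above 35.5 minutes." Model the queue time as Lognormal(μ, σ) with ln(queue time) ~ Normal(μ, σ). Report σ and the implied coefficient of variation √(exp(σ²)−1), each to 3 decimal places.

If T ~ Lognormal(μ,σ) then ln T ~ Normal(μ,σ), so the p-quantile of ln T is μ + z_p·σ.
ln(23.6) = 3.161 and ln(35.5) = 3.57; z_{0.13} = -1.126, z_{0.68} = 0.4677.
σ = (3.57 − 3.161)/(0.4677 − (-1.126)) = 0.256.
μ = 3.161 − (-1.126)·0.256 = 3.450.
CV = √(exp(σ²)−1) = √(exp(0.0656)−1) = 0.260.

σ ≈ 0.256, CV ≈ 0.260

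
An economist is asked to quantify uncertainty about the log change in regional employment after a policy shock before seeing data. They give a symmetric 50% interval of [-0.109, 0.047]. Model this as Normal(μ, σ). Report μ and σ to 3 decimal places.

μ = -0.031, σ = 0.116

A symmetric 50% interval runs μ ± z·σ with z = 0.6745.
Half-width = 0.078, so σ = 0.078/0.6745 = 0.116.
μ is the interval midpoint, -0.031.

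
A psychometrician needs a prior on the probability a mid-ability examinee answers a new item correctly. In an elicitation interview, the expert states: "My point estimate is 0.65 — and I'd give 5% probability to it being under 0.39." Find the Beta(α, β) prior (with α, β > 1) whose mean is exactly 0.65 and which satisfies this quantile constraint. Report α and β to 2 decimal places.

With mean 0.65 fixed, write α = 0.65s, β = 0.35s where s = α+β.
Need P(θ < 0.39) = 0.05 under Beta(0.65s, 0.35s). Normal approximation: (q−m)/√(m(1−m)/s) ≈ z_{0.05} = -1.64, so s ≈ 0.65·0.35·(-1.64)²/(0.39−0.65)² = 9.1.
At s = 9.1: P(θ<0.39) ≈ 0.054. Adjusting to match 0.05 gives s ≈ 9.53.
So α = 0.65·9.53 ≈ 6.19, β = 0.35·9.53 ≈ 3.34.

α ≈ 6.19, β ≈ 3.34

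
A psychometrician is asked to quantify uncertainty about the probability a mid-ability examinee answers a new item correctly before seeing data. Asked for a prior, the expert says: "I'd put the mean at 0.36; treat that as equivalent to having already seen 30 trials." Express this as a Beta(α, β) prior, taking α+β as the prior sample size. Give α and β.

α = 10.8, β = 19.2

Under the effective-sample-size interpretation, Beta(α, β) has prior mean α/(α+β) and prior sample size α+β.
So α+β = 30 and α/(α+β) = 0.36, giving α = 0.36·30 = 10.8 and β = 30 − 10.8 = 19.2.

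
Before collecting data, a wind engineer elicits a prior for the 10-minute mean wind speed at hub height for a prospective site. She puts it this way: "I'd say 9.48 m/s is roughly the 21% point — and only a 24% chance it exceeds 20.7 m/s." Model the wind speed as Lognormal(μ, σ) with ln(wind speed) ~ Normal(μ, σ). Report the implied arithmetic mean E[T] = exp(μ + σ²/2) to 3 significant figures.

E[T] ≈ 16.4 m/s

If T ~ Lognormal(μ,σ) then ln T ~ Normal(μ,σ), so the p-quantile of ln T is μ + z_p·σ.
ln(9.48) = 2.249 and ln(20.7) = 3.03; z_{0.21} = -0.8064, z_{0.76} = 0.7063.
σ = (3.03 − 2.249)/(0.7063 − (-0.8064)) = 0.516.
μ = 2.249 − (-0.8064)·0.516 = 2.666.
E[T] = exp(μ + σ²/2) = exp(2.666 + 0.1333) = 16.4 m/s.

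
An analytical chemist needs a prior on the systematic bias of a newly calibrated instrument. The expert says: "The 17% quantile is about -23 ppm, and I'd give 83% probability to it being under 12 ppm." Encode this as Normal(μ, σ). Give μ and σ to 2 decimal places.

μ = -5.50, σ = 18.34

The p-quantile of Normal(μ,σ) is μ + z_p·σ, with z_{0.17} = -0.9542 and z_{0.83} = 0.9542.
Eliminate σ: μ = (z₂·x₁ − z₁·x₂)/(z₂ − z₁) = (0.9542·-23 − (-0.9542)·12)/1.908 = -5.50.
Then σ = (x₂ − x₁)/(z₂ − z₁) = (12 − -23)/1.908 = 18.34.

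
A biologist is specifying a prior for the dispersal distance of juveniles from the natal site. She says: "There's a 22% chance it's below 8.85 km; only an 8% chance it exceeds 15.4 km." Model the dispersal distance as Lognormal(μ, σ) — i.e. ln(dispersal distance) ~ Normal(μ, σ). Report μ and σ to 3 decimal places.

If T ~ Lognormal(μ,σ) then ln T ~ Normal(μ,σ), so the p-quantile of ln T is μ + z_p·σ.
ln(8.85) = 2.18 and ln(15.4) = 2.734; z_{0.22} = -0.7722, z_{0.92} = 1.405.
σ = (2.734 − 2.18)/(1.405 − (-0.7722)) = 0.254.
μ = 2.18 − (-0.7722)·0.254 = 2.377.

μ ≈ 2.377, σ ≈ 0.254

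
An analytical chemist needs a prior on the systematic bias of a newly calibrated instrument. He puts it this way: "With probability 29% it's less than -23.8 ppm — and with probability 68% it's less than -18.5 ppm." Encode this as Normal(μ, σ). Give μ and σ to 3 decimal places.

The p-quantile of Normal(μ,σ) is μ + z_p·σ, with z_{0.29} = -0.5534 and z_{0.68} = 0.4677.
Eliminate σ: μ = (z₂·x₁ − z₁·x₂)/(z₂ − z₁) = (0.4677·-23.8 − (-0.5534)·-18.5)/1.021 = -20.928.
Then σ = (x₂ − x₁)/(z₂ − z₁) = (-18.5 − -23.8)/1.021 = 5.191.

μ = -20.928, σ = 5.191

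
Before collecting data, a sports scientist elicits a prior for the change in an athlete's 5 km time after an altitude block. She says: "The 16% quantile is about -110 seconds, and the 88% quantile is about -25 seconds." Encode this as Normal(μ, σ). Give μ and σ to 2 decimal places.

For Normal(μ,σ), the p-quantile is μ + z_p·σ. Here z_{0.16} = -0.9945, z_{0.88} = 1.175.
So -110 = μ − 0.9945σ and -25 = μ + 1.175σ.
Subtracting: σ = (-25 − -110)/(1.175 − (-0.9945)) = 39.18.
Then μ = -110 − (-0.9945)·39.18 = -71.04.

μ = -71.04, σ = 39.18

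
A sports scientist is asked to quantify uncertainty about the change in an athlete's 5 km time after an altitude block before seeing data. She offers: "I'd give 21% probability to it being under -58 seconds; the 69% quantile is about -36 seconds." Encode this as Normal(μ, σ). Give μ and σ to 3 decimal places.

For Normal(μ,σ), the p-quantile is μ + z_p·σ. Here z_{0.21} = -0.8064, z_{0.69} = 0.4959.
So -58 = μ − 0.8064σ and -36 = μ + 0.4959σ.
Subtracting: σ = (-36 − -58)/(0.4959 − (-0.8064)) = 16.894.
Then μ = -58 − (-0.8064)·16.894 = -44.377.

μ = -44.377, σ = 16.894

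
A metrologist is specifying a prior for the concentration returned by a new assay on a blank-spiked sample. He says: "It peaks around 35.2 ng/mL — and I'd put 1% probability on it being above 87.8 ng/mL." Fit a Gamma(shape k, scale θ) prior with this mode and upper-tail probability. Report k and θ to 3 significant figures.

Gamma(k,θ) with k>1 has mode (k−1)θ, so θ = 35.2/(k−1).
Need P(X < 87.8) = 0.99 with θ tied to k this way. Start at k = 2, θ = 35.2: P(X<87.8) ≈ 0.712.
Too low — raise k to concentrate. Iterating converges to k ≈ 6.62.
Then θ = 35.2/(6.62−1) ≈ 6.26.

k ≈ 6.62, θ ≈ 6.26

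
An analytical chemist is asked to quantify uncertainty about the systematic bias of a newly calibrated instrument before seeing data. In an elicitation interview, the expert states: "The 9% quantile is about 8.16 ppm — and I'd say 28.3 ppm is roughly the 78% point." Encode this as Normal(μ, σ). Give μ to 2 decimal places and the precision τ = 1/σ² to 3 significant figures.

μ = 20.94, τ = 0.011

For Normal(μ,σ), the p-quantile is μ + z_p·σ. Here z_{0.09} = -1.341, z_{0.78} = 0.7722.
So 8.16 = μ − 1.341σ and 28.3 = μ + 0.7722σ.
Subtracting: σ = (28.3 − 8.16)/(0.7722 − (-1.341)) = 9.53.
Then μ = 8.16 − (-1.341)·9.53 = 20.94.
Precision τ = 1/σ² = 1/9.532² = 0.011.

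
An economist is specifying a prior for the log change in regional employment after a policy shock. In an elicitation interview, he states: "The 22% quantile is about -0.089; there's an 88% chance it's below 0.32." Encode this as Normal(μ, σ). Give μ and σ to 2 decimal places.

μ = 0.07, σ = 0.21

The p-quantile of Normal(μ,σ) is μ + z_p·σ, with z_{0.22} = -0.7722 and z_{0.88} = 1.175.
Eliminate σ: μ = (z₂·x₁ − z₁·x₂)/(z₂ − z₁) = (1.175·-0.089 − (-0.7722)·0.32)/1.947 = 0.07.
Then σ = (x₂ − x₁)/(z₂ − z₁) = (0.32 − -0.089)/1.947 = 0.21.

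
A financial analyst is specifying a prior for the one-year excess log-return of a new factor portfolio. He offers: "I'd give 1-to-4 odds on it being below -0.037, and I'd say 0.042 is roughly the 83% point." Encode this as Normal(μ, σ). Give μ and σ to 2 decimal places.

μ = 0.00, σ = 0.04

The p-quantile of Normal(μ,σ) is μ + z_p·σ, with z_{0.2} = -0.8416 and z_{0.83} = 0.9542.
Eliminate σ: μ = (z₂·x₁ − z₁·x₂)/(z₂ − z₁) = (0.9542·-0.037 − (-0.8416)·0.042)/1.796 = 0.00.
Then σ = (x₂ − x₁)/(z₂ − z₁) = (0.042 − -0.037)/1.796 = 0.04.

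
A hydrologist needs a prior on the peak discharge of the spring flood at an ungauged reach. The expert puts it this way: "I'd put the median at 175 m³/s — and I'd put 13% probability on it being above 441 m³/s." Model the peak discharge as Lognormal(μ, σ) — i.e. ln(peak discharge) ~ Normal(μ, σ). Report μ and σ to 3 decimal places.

If T ~ Lognormal(μ,σ) then ln T ~ Normal(μ,σ), so the p-quantile of ln T is μ + z_p·σ.
ln(175) = 5.165 and ln(441) = 6.089; z_{0.5} = 0, z_{0.87} = 1.126.
σ = (6.089 − 5.165)/(1.126 − (0)) = 0.821.
μ = 5.165 − (0)·0.821 = 5.165.

μ ≈ 5.165, σ ≈ 0.821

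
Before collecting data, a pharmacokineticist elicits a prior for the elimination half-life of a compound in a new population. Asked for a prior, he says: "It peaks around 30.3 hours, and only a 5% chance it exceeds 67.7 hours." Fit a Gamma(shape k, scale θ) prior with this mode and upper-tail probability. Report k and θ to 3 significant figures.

k ≈ 5.25, θ ≈ 7.13

Gamma(k,θ) with k>1 has mode (k−1)θ, so θ = 30.3/(k−1).
Need P(X < 67.7) = 0.95 with θ tied to k this way. Start at k = 2, θ = 30.3: P(X<67.7) ≈ 0.654.
Too low — raise k to concentrate. Iterating converges to k ≈ 5.25.
Then θ = 30.3/(5.25−1) ≈ 7.13.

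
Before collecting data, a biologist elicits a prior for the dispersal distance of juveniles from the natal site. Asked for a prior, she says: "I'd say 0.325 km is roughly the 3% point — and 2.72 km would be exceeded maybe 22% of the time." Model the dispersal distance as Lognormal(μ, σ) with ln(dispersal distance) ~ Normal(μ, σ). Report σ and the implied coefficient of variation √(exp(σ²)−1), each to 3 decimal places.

If T ~ Lognormal(μ,σ) then ln T ~ Normal(μ,σ), so the p-quantile of ln T is μ + z_p·σ.
ln(0.325) = -1.124 and ln(2.72) = 1.001; z_{0.03} = -1.881, z_{0.78} = 0.7722.
σ = (1.001 − -1.124)/(0.7722 − (-1.881)) = 0.801.
μ = -1.124 − (-1.881)·0.801 = 0.382.
CV = √(exp(σ²)−1) = √(exp(0.6413)−1) = 0.948.

σ ≈ 0.801, CV ≈ 0.948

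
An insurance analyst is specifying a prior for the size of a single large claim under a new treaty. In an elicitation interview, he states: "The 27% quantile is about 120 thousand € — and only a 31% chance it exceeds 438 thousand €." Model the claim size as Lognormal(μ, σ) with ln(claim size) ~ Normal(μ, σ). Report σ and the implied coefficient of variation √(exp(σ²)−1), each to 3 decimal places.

σ ≈ 1.168, CV ≈ 1.706

If T ~ Lognormal(μ,σ) then ln T ~ Normal(μ,σ), so the p-quantile of ln T is μ + z_p·σ.
ln(120) = 4.787 and ln(438) = 6.082; z_{0.27} = -0.6128, z_{0.69} = 0.4959.
σ = (6.082 − 4.787)/(0.4959 − (-0.6128)) = 1.168.
μ = 4.787 − (-0.6128)·1.168 = 5.503.
CV = √(exp(σ²)−1) = √(exp(1.3638)−1) = 1.706.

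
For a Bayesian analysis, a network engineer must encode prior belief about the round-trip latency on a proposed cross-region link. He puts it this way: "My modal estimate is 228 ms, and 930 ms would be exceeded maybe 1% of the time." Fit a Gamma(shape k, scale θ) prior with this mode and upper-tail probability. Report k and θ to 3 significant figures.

Gamma(k,θ) with k>1 has mode (k−1)θ, so θ = 228/(k−1).
Need P(X < 930) = 0.99 with θ tied to k this way. Start at k = 2, θ = 228: P(X<930) ≈ 0.914.
Too low — raise k to concentrate. Iterating converges to k ≈ 3.1.
Then θ = 228/(3.1−1) ≈ 108.

k ≈ 3.1, θ ≈ 108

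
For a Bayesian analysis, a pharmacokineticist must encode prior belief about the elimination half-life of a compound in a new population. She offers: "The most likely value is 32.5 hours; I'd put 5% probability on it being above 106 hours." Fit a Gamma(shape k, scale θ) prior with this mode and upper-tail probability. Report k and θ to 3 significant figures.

Gamma(k,θ) with k>1 has mode (k−1)θ, so θ = 32.5/(k−1).
Need P(X < 106) = 0.95 with θ tied to k this way. Start at k = 2, θ = 32.5: P(X<106) ≈ 0.837.
Too low — raise k to concentrate. Iterating converges to k ≈ 2.87.
Then θ = 32.5/(2.87−1) ≈ 17.4.

k ≈ 2.87, θ ≈ 17.4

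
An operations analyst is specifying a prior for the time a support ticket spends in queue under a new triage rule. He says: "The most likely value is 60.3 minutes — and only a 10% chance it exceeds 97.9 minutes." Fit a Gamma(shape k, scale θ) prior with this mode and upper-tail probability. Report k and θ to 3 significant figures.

k ≈ 9.02, θ ≈ 7.52

Gamma(k,θ) with k>1 has mode (k−1)θ, so θ = 60.3/(k−1).
Need P(X < 97.9) = 0.9 with θ tied to k this way. Start at k = 2, θ = 60.3: P(X<97.9) ≈ 0.483.
Too low — raise k to concentrate. Iterating converges to k ≈ 9.02.
Then θ = 60.3/(9.02−1) ≈ 7.52.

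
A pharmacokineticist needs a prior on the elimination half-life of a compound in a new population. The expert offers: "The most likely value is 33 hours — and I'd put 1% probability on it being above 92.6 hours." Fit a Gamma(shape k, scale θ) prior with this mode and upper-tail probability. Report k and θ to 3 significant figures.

Gamma(k,θ) with k>1 has mode (k−1)θ, so θ = 33/(k−1).
Need P(X < 92.6) = 0.99 with θ tied to k this way. Start at k = 2, θ = 33: P(X<92.6) ≈ 0.770.
Too low — raise k to concentrate. Iterating converges to k ≈ 5.3.
Then θ = 33/(5.3−1) ≈ 7.68.

k ≈ 5.3, θ ≈ 7.68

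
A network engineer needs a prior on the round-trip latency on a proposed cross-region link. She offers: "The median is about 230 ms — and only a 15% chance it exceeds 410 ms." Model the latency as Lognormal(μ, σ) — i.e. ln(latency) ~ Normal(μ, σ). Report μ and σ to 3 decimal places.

μ ≈ 5.438, σ ≈ 0.558

If T ~ Lognormal(μ,σ) then ln T ~ Normal(μ,σ), so the p-quantile of ln T is μ + z_p·σ.
ln(230) = 5.438 and ln(410) = 6.016; z_{0.5} = 0, z_{0.85} = 1.036.
σ = (6.016 − 5.438)/(1.036 − (0)) = 0.558.
μ = 5.438 − (0)·0.558 = 5.438.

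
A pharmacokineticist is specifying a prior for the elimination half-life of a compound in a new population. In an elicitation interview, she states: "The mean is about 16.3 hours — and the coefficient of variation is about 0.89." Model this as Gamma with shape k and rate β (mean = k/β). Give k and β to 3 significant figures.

For Gamma(k, rate β): mean = k/β, variance = k/β², so CV = 1/√k.
CV = 0.89, hence k = 1/CV² = 1.26.
Then β = k/mean = 1.26/16.3 = 0.0775.

k ≈ 1.26, β ≈ 0.0775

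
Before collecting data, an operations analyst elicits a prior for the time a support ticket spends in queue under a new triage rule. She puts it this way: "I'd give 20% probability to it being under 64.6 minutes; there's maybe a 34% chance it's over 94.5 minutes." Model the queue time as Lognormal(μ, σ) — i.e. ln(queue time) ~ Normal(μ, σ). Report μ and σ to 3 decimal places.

If T ~ Lognormal(μ,σ) then ln T ~ Normal(μ,σ), so the p-quantile of ln T is μ + z_p·σ.
ln(64.6) = 4.168 and ln(94.5) = 4.549; z_{0.2} = -0.8416, z_{0.66} = 0.4125.
σ = (4.549 − 4.168)/(0.4125 − (-0.8416)) = 0.303.
μ = 4.168 − (-0.8416)·0.303 = 4.423.

μ ≈ 4.423, σ ≈ 0.303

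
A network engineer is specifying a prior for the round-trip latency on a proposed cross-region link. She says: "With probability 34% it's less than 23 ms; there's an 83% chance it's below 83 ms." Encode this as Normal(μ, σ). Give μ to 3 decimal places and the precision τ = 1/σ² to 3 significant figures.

For Normal(μ,σ), the p-quantile is μ + z_p·σ. Here z_{0.34} = -0.4125, z_{0.83} = 0.9542.
So 23 = μ − 0.4125σ and 83 = μ + 0.9542σ.
Subtracting: σ = (83 − 23)/(0.9542 − (-0.4125)) = 43.904.
Then μ = 23 − (-0.4125)·43.904 = 41.109.
Precision τ = 1/σ² = 1/43.9² = 0.000519.

μ = 41.109, τ = 0.000519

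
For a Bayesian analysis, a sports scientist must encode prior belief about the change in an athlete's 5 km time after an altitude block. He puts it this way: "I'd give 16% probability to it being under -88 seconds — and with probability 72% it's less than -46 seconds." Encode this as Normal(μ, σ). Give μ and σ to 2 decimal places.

μ = -61.52, σ = 26.63

For Normal(μ,σ), the p-quantile is μ + z_p·σ. Here z_{0.16} = -0.9945, z_{0.72} = 0.5828.
So -88 = μ − 0.9945σ and -46 = μ + 0.5828σ.
Subtracting: σ = (-46 − -88)/(0.5828 − (-0.9945)) = 26.63.
Then μ = -88 − (-0.9945)·26.63 = -61.52.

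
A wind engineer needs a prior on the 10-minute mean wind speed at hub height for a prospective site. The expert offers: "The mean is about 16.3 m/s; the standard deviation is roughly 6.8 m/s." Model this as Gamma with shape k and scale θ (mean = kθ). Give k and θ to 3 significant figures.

For Gamma(k, scale θ): mean = kθ, variance = kθ², so CV = 1/√k.
CV = SD/mean = 6.8/16.3 = 0.4172, hence k = 1/CV² = 5.75.
Then θ = mean/k = 16.3/5.75 = 2.84.

k ≈ 5.75, θ ≈ 2.84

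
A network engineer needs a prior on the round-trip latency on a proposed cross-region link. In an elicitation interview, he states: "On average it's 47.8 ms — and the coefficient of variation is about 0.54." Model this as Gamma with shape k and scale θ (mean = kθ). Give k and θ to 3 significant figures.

For Gamma(k, scale θ): mean = kθ, variance = kθ², so CV = 1/√k.
CV = 0.54, hence k = 1/CV² = 3.43.
Then θ = mean/k = 47.8/3.43 = 13.9.

k ≈ 3.43, θ ≈ 13.9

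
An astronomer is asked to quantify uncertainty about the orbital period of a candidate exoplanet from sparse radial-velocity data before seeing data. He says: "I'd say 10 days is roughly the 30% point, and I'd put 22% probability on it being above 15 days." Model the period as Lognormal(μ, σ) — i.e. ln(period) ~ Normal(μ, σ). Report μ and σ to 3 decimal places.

μ ≈ 2.467, σ ≈ 0.313

If T ~ Lognormal(μ,σ) then ln T ~ Normal(μ,σ), so the p-quantile of ln T is μ + z_p·σ.
ln(10) = 2.303 and ln(15) = 2.708; z_{0.3} = -0.5244, z_{0.78} = 0.7722.
σ = (2.708 − 2.303)/(0.7722 − (-0.5244)) = 0.313.
μ = 2.303 − (-0.5244)·0.313 = 2.467.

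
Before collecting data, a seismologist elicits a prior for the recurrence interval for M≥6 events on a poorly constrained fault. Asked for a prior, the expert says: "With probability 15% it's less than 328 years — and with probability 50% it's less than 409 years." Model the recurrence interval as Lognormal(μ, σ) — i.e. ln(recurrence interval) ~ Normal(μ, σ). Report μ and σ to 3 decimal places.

μ ≈ 6.014, σ ≈ 0.213

If T ~ Lognormal(μ,σ) then ln T ~ Normal(μ,σ), so the p-quantile of ln T is μ + z_p·σ.
ln(328) = 5.793 and ln(409) = 6.014; z_{0.15} = -1.036, z_{0.5} = 0.
σ = (6.014 − 5.793)/(0 − (-1.036)) = 0.213.
μ = 5.793 − (-1.036)·0.213 = 6.014.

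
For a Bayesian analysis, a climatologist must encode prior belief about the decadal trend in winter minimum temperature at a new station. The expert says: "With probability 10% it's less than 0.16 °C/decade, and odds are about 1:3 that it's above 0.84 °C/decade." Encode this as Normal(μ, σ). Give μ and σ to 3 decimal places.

For Normal(μ,σ), the p-quantile is μ + z_p·σ. Here z_{0.1} = -1.282, z_{0.75} = 0.6745.
So 0.16 = μ − 1.282σ and 0.84 = μ + 0.6745σ.
Subtracting: σ = (0.84 − 0.16)/(0.6745 − (-1.282)) = 0.348.
Then μ = 0.16 − (-1.282)·0.348 = 0.606.

μ = 0.606, σ = 0.348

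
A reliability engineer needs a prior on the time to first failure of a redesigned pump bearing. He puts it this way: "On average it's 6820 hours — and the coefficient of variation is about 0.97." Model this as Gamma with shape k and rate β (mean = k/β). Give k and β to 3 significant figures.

For Gamma(k, rate β): mean = k/β, variance = k/β², so CV = 1/√k.
CV = 0.97, hence k = 1/CV² = 1.06.
Then β = k/mean = 1.06/6820 = 0.000156.

k ≈ 1.06, β ≈ 0.000156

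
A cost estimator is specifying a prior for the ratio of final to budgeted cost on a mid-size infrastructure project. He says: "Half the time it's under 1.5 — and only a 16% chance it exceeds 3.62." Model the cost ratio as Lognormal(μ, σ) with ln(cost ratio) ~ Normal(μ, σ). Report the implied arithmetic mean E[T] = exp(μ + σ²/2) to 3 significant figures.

If T ~ Lognormal(μ,σ) then ln T ~ Normal(μ,σ), so the p-quantile of ln T is μ + z_p·σ.
ln(1.5) = 0.4055 and ln(3.62) = 1.286; z_{0.5} = 0, z_{0.84} = 0.9945.
σ = (1.286 − 0.4055)/(0.9945 − (0)) = 0.886.
μ = 0.4055 − (0)·0.886 = 0.405.
E[T] = exp(μ + σ²/2) = exp(0.405 + 0.3924) = 2.22.

E[T] ≈ 2.22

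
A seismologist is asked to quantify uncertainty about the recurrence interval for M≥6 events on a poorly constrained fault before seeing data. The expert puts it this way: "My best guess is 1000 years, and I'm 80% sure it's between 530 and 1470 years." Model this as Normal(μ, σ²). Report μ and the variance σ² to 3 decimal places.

μ = 1000.000, σ² = 134500.390

A symmetric 80% interval runs μ ± z·σ with z = 1.282.
Half-width = 470, so σ = 470/1.282 = 366.7429 and σ² = 134500.390.
μ is the stated best guess, 1000.000.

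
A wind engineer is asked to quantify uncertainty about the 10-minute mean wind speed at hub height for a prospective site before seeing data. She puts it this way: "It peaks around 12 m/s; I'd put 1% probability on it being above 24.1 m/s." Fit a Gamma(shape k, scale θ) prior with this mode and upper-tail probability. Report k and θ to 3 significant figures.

Gamma(k,θ) with k>1 has mode (k−1)θ, so θ = 12/(k−1).
Need P(X < 24.1) = 0.99 with θ tied to k this way. Start at k = 2, θ = 12: P(X<24.1) ≈ 0.596.
Too low — raise k to concentrate. Iterating converges to k ≈ 11.1.
Then θ = 12/(11.1−1) ≈ 1.19.

k ≈ 11.1, θ ≈ 1.19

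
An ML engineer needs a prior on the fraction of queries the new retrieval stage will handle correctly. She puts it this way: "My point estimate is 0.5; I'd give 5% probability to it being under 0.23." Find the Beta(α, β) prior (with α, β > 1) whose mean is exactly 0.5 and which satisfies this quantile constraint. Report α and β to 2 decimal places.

α ≈ 4.16, β ≈ 4.16

With mean 0.5 fixed, write α = 0.5s, β = 0.5s where s = α+β.
Need P(θ < 0.23) = 0.05 under Beta(0.5s, 0.5s). Normal approximation: (q−m)/√(m(1−m)/s) ≈ z_{0.05} = -1.64, so s ≈ 0.5·0.5·(-1.64)²/(0.23−0.5)² = 9.3.
At s = 9.3: P(θ<0.23) ≈ 0.041. Adjusting to match 0.05 gives s ≈ 8.32.
So α = 0.5·8.32 ≈ 4.16, β = 0.5·8.32 ≈ 4.16.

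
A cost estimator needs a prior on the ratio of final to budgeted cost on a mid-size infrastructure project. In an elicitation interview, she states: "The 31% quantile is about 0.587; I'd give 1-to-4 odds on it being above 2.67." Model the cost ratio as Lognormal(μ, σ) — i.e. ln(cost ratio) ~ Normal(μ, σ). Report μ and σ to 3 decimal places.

μ ≈ 0.029, σ ≈ 1.133

If T ~ Lognormal(μ,σ) then ln T ~ Normal(μ,σ), so the p-quantile of ln T is μ + z_p·σ.
ln(0.587) = -0.5327 and ln(2.67) = 0.9821; z_{0.31} = -0.4959, z_{0.8} = 0.8416.
σ = (0.9821 − -0.5327)/(0.8416 − (-0.4959)) = 1.133.
μ = -0.5327 − (-0.4959)·1.133 = 0.029.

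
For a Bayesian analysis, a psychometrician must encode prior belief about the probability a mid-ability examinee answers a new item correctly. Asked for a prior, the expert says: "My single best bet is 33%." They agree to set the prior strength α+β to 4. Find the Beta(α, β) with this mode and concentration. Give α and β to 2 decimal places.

For α,β > 1 the Beta mode is (α−1)/(α+β−2). With α+β = 4, the mode is (α−1)/2.
Set (α−1)/2 = 0.33 → α = 1 + 0.33·2 = 1.66.
β = 4 − α = 2.34.

α = 1.66, β = 2.34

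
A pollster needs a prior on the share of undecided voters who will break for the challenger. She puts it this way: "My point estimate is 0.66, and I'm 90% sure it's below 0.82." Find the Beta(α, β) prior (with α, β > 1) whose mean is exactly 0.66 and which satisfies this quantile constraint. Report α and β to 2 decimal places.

α ≈ 8.51, β ≈ 4.38

With mean 0.66 fixed, write α = 0.66s, β = 0.34s where s = α+β.
Need P(θ < 0.82) = 0.9 under Beta(0.66s, 0.34s). Normal approximation: (q−m)/√(m(1−m)/s) ≈ z_{0.9} = 1.28, so s ≈ 0.66·0.34·(1.28)²/(0.82−0.66)² = 14.4.
At s = 14.4: P(θ<0.82) ≈ 0.914. Adjusting to match 0.9 gives s ≈ 12.89.
So α = 0.66·12.89 ≈ 8.51, β = 0.34·12.89 ≈ 4.38.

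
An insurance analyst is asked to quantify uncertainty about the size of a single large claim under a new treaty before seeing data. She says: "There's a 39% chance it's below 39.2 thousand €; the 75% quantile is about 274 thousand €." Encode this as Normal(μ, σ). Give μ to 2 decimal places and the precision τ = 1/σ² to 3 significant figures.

For Normal(μ,σ), the p-quantile is μ + z_p·σ. Here z_{0.39} = -0.2793, z_{0.75} = 0.6745.
So 39.2 = μ − 0.2793σ and 274 = μ + 0.6745σ.
Subtracting: σ = (274 − 39.2)/(0.6745 − (-0.2793)) = 246.17.
Then μ = 39.2 − (-0.2793)·246.17 = 107.96.
Precision τ = 1/σ² = 1/246.2² = 1.65e-05.

μ = 107.96, τ = 1.65e-05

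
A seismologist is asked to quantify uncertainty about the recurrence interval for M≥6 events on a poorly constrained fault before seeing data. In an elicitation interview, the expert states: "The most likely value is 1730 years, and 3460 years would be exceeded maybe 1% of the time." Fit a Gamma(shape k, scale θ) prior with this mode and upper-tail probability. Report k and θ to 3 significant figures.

Gamma(k,θ) with k>1 has mode (k−1)θ, so θ = 1730/(k−1).
Need P(X < 3460) = 0.99 with θ tied to k this way. Start at k = 2, θ = 1730: P(X<3460) ≈ 0.594.
Too low — raise k to concentrate. Iterating converges to k ≈ 11.2.
Then θ = 1730/(11.2−1) ≈ 169.

k ≈ 11.2, θ ≈ 169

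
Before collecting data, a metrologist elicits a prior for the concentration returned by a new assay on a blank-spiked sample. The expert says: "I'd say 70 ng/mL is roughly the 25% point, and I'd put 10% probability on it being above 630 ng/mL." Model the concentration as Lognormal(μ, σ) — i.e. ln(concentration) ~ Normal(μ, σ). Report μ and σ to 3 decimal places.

μ ≈ 5.006, σ ≈ 1.123

If T ~ Lognormal(μ,σ) then ln T ~ Normal(μ,σ), so the p-quantile of ln T is μ + z_p·σ.
ln(70) = 4.248 and ln(630) = 6.446; z_{0.25} = -0.6745, z_{0.9} = 1.282.
σ = (6.446 − 4.248)/(1.282 − (-0.6745)) = 1.123.
μ = 4.248 − (-0.6745)·1.123 = 5.006.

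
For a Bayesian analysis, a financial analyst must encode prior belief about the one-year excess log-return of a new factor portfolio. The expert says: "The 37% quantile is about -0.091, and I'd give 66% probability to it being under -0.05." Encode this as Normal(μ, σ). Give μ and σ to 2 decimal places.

μ = -0.07, σ = 0.06

For Normal(μ,σ), the p-quantile is μ + z_p·σ. Here z_{0.37} = -0.3319, z_{0.66} = 0.4125.
So -0.091 = μ − 0.3319σ and -0.05 = μ + 0.4125σ.
Subtracting: σ = (-0.05 − -0.091)/(0.4125 − (-0.3319)) = 0.06.
Then μ = -0.091 − (-0.3319)·0.06 = -0.07.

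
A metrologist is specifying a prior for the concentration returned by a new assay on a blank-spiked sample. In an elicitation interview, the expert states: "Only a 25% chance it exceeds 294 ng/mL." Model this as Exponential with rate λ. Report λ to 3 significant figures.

P(T > 294.0) = e^(−λ·294.0) = 0.25, so λ = −ln(0.25)/294.0 = 0.00472.

λ ≈ 0.00472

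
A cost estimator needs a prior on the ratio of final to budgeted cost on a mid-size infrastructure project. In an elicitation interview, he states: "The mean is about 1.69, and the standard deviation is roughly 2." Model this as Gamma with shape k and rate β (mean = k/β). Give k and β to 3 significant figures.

For Gamma(k, rate β): mean = k/β, variance = k/β², so CV = 1/√k.
CV = SD/mean = 2/1.69 = 1.183, hence k = 1/CV² = 0.714.
Then β = k/mean = 0.714/1.69 = 0.422.

k ≈ 0.714, β ≈ 0.422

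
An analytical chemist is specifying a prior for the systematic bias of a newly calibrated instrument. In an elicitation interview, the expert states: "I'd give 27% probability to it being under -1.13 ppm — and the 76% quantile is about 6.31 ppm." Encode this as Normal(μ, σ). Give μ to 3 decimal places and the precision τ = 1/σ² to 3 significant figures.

The p-quantile of Normal(μ,σ) is μ + z_p·σ, with z_{0.27} = -0.6128 and z_{0.76} = 0.7063.
Eliminate σ: μ = (z₂·x₁ − z₁·x₂)/(z₂ − z₁) = (0.7063·-1.13 − (-0.6128)·6.31)/1.319 = 2.326.
Then σ = (x₂ − x₁)/(z₂ − z₁) = (6.31 − -1.13)/1.319 = 5.640.
Precision τ = 1/σ² = 1/5.64² = 0.0314.

μ = 2.326, τ = 0.0314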